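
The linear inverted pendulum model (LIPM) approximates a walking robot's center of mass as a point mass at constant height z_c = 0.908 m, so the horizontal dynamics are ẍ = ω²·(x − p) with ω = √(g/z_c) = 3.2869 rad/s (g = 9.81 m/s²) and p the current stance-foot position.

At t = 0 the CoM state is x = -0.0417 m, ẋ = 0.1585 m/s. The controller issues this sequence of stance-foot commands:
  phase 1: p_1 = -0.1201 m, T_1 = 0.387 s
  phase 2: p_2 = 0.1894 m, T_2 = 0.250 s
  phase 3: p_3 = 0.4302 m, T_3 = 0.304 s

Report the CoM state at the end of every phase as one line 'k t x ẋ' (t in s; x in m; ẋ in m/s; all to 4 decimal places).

phase 1: p=-0.1201, T=0.387, ωT=1.272030, cosh=1.924176, sinh=1.643914; start (x,ẋ)=(-0.041700, 0.158500) → end (x,ẋ)=(0.110028, 0.728607)
phase 2: p=0.1894, T=0.250, ωT=0.821725, cosh=1.357046, sinh=0.917374; start (x,ẋ)=(0.110028, 0.728607) → end (x,ẋ)=(0.285042, 0.749421)
phase 3: p=0.4302, T=0.304, ωT=0.999218, cosh=1.542162, sinh=1.173994; start (x,ẋ)=(0.285042, 0.749421) → end (x,ẋ)=(0.474017, 0.595593)

1 0.3870 0.1100 0.7286
2 0.6370 0.2850 0.7494
3 0.9410 0.4740 0.5956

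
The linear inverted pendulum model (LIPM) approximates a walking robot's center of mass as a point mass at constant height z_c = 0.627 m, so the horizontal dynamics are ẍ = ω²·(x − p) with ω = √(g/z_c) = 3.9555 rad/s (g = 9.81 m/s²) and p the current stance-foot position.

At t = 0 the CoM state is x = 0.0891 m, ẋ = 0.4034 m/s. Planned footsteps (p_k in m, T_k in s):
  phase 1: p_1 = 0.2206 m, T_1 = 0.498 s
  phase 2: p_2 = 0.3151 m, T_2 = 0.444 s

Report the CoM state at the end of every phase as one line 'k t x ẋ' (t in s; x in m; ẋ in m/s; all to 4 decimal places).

1 0.4980 0.0985 -0.3541
2 0.9420 -0.5822 -3.4623

phase 1: p=0.2206, T=0.498, ωT=1.969839, cosh=3.654501, sinh=3.515021; start (x,ẋ)=(0.089100, 0.403400) → end (x,ẋ)=(0.098511, -0.354107)
phase 2: p=0.3151, T=0.444, ωT=1.756242, cosh=2.981664, sinh=2.808971; start (x,ẋ)=(0.098511, -0.354107) → end (x,ẋ)=(-0.582162, -3.462321)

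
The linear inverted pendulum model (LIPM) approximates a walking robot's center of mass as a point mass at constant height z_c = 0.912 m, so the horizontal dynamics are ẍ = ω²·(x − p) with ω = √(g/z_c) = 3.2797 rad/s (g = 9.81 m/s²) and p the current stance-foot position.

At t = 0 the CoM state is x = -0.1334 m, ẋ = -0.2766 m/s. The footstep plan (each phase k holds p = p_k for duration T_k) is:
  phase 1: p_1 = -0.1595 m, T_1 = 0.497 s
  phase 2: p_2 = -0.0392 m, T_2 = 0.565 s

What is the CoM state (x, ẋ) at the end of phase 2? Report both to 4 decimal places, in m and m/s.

phase 1: p=-0.1595, T=0.497, ωT=1.630011, cosh=2.649929, sinh=2.454001; start (x,ẋ)=(-0.133400, -0.276600) → end (x,ẋ)=(-0.297300, -0.522907)
phase 2: p=-0.0392, T=0.565, ωT=1.853030, cosh=3.267942, sinh=3.111180; start (x,ẋ)=(-0.297300, -0.522907) → end (x,ẋ)=(-1.378695, -4.342415)

x = -1.3787, ẋ = -4.3424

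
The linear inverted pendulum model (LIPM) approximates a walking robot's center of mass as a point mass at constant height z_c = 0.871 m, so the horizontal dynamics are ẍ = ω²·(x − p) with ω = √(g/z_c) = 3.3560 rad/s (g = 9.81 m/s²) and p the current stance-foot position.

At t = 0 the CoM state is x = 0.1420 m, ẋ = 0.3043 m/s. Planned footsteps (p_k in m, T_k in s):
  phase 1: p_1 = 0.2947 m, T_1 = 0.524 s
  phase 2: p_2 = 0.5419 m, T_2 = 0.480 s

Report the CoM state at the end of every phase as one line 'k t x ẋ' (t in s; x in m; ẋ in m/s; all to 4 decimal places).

1 0.5240 0.0937 -0.5337
2 1.0040 -1.0072 -5.0049

phase 1: p=0.2947, T=0.524, ωT=1.758544, cosh=2.988138, sinh=2.815843; start (x,ẋ)=(0.142000, 0.304300) → end (x,ẋ)=(0.093733, -0.533720)
phase 2: p=0.5419, T=0.480, ωT=1.610880, cosh=2.603464, sinh=2.403752; start (x,ẋ)=(0.093733, -0.533720) → end (x,ẋ)=(-1.007165, -5.004876)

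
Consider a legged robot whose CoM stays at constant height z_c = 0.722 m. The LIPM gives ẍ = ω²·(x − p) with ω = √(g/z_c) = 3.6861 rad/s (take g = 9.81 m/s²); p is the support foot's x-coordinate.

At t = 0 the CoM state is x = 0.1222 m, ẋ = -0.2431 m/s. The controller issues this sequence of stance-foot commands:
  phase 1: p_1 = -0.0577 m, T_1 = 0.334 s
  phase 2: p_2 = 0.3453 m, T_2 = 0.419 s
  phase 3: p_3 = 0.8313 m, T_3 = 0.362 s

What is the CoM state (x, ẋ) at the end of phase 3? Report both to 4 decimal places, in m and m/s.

phase 1: p=-0.0577, T=0.334, ωT=1.231157, cosh=1.858573, sinh=1.566619; start (x,ẋ)=(0.122200, -0.243100) → end (x,ẋ)=(0.173338, 0.587052)
phase 2: p=0.3453, T=0.419, ωT=1.544476, cosh=2.449470, sinh=2.236046; start (x,ẋ)=(0.173338, 0.587052) → end (x,ẋ)=(0.280199, 0.020605)
phase 3: p=0.8313, T=0.362, ωT=1.334368, cosh=2.030460, sinh=1.767136; start (x,ẋ)=(0.280199, 0.020605) → end (x,ẋ)=(-0.277810, -3.547943)

x = -0.2778, ẋ = -3.5479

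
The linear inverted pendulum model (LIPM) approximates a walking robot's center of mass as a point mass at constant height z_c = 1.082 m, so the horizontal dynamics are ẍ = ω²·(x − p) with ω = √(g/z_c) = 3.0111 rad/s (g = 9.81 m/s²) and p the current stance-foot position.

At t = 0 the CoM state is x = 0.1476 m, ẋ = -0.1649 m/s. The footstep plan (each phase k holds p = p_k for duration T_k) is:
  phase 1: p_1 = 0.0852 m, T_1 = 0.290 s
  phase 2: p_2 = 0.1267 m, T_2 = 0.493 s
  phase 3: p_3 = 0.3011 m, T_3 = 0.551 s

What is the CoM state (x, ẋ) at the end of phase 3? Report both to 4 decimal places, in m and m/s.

phase 1: p=0.0852, T=0.290, ωT=0.873219, cosh=1.406106, sinh=0.988501; start (x,ẋ)=(0.147600, -0.164900) → end (x,ẋ)=(0.118807, -0.046135)
phase 2: p=0.1267, T=0.493, ωT=1.484472, cosh=2.319629, sinh=2.093007; start (x,ẋ)=(0.118807, -0.046135) → end (x,ẋ)=(0.076322, -0.156761)
phase 3: p=0.3011, T=0.551, ωT=1.659116, cosh=2.722486, sinh=2.532179; start (x,ẋ)=(0.076322, -0.156761) → end (x,ẋ)=(-0.442682, -2.140630)

x = -0.4427, ẋ = -2.1406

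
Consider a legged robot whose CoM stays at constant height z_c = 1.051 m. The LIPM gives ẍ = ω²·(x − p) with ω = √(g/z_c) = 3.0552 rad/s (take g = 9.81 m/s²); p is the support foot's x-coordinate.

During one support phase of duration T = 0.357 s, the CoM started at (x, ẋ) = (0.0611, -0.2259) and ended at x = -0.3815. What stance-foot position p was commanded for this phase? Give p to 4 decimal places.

ωT = 3.0552·0.357 = 1.090706; cosh(ωT) = 1.656177, sinh(ωT) = 1.320198
x(T) = p + (x₀−p)·cosh(ωT) + (ẋ₀/ω)·sinh(ωT) ⇒ p·(1 − cosh) = x(T) − x₀·cosh − (ẋ₀/ω)·sinh
numerator   = -0.3815 − (0.0611)·1.656177 − (-0.2259/3.0552)·1.320198 = -0.385078
denominator = 1 − 1.656177 = -0.656177
p = -0.385078 / -0.656177 = 0.5868

p = 0.5868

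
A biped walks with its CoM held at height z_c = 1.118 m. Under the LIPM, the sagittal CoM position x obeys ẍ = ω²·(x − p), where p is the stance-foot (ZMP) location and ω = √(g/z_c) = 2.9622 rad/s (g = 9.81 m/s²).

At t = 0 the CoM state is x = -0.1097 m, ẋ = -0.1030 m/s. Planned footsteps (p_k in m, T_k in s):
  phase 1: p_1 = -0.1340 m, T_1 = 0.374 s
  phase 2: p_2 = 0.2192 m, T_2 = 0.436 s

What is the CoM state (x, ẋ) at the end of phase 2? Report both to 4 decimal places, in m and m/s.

x = -0.5269, ẋ = -1.9383

phase 1: p=-0.1340, T=0.374, ωT=1.107863, cosh=1.679072, sinh=1.348808; start (x,ẋ)=(-0.109700, -0.103000) → end (x,ẋ)=(-0.140099, -0.075855)
phase 2: p=0.2192, T=0.436, ωT=1.291519, cosh=1.956581, sinh=1.681728; start (x,ẋ)=(-0.140099, -0.075855) → end (x,ẋ)=(-0.526862, -1.938304)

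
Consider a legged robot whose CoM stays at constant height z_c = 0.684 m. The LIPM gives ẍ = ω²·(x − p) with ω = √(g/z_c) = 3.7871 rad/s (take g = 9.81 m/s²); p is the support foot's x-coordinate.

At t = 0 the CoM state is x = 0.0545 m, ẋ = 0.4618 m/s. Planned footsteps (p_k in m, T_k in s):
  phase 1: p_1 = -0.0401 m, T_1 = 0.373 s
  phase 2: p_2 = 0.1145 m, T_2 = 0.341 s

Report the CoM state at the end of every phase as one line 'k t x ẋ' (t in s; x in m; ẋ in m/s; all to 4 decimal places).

1 0.3730 0.4012 1.6964
2 0.7140 1.4286 5.1445

phase 1: p=-0.0401, T=0.373, ωT=1.412588, cosh=2.175041, sinh=1.931529; start (x,ẋ)=(0.054500, 0.461800) → end (x,ẋ)=(0.401190, 1.696423)
phase 2: p=0.1145, T=0.341, ωT=1.291401, cosh=1.956383, sinh=1.681497; start (x,ẋ)=(0.401190, 1.696423) → end (x,ẋ)=(1.428599, 5.144495)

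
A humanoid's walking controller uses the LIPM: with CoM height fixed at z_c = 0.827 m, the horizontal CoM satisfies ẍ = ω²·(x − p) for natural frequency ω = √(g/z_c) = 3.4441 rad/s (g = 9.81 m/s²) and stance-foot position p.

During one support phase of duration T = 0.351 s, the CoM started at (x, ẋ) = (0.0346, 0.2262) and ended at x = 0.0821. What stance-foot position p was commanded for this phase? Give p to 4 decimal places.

ωT = 3.4441·0.351 = 1.208879; cosh(ωT) = 1.824130, sinh(ωT) = 1.525598
x(T) = p + (x₀−p)·cosh(ωT) + (ẋ₀/ω)·sinh(ωT) ⇒ p·(1 − cosh) = x(T) − x₀·cosh − (ẋ₀/ω)·sinh
numerator   = 0.0821 − (0.0346)·1.824130 − (0.2262/3.4441)·1.525598 = -0.081212
denominator = 1 − 1.824130 = -0.824130
p = -0.081212 / -0.824130 = 0.0985

p = 0.0985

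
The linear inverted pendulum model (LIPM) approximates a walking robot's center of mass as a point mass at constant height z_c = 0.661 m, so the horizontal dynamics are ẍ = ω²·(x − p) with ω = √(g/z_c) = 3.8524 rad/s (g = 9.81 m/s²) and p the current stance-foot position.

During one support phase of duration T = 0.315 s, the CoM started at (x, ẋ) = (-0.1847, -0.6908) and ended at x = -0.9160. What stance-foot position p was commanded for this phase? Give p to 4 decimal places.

p = 0.3642

ωT = 3.8524·0.315 = 1.213506; cosh(ωT) = 1.831208, sinh(ωT) = 1.534054
x(T) = p + (x₀−p)·cosh(ωT) + (ẋ₀/ω)·sinh(ωT) ⇒ p·(1 − cosh) = x(T) − x₀·cosh − (ẋ₀/ω)·sinh
numerator   = -0.9160 − (-0.1847)·1.831208 − (-0.6908/3.8524)·1.534054 = -0.302694
denominator = 1 − 1.831208 = -0.831208
p = -0.302694 / -0.831208 = 0.3642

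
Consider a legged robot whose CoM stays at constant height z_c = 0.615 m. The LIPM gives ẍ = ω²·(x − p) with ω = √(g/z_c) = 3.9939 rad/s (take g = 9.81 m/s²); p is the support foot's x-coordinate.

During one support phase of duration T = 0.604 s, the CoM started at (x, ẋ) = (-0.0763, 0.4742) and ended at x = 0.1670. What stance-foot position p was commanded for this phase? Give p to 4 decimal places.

p = 0.0132

ωT = 3.9939·0.604 = 2.412316; cosh(ωT) = 5.624690, sinh(ωT) = 5.535083
x(T) = p + (x₀−p)·cosh(ωT) + (ẋ₀/ω)·sinh(ωT) ⇒ p·(1 − cosh) = x(T) − x₀·cosh − (ẋ₀/ω)·sinh
numerator   = 0.1670 − (-0.0763)·5.624690 − (0.4742/3.9939)·5.535083 = -0.061022
denominator = 1 − 5.624690 = -4.624690
p = -0.061022 / -4.624690 = 0.0132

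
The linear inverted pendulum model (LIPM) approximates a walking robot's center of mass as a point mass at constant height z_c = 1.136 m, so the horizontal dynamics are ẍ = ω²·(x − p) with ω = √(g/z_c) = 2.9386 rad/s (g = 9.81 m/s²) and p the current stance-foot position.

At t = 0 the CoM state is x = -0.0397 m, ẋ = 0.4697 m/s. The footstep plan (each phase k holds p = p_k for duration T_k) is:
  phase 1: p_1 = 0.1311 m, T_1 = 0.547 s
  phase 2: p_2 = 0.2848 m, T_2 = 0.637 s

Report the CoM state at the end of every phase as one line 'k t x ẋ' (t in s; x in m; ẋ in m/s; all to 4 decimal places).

phase 1: p=0.1311, T=0.547, ωT=1.607414, cosh=2.595148, sinh=2.394743; start (x,ẋ)=(-0.039700, 0.469700) → end (x,ẋ)=(0.070620, 0.016989)
phase 2: p=0.2848, T=0.637, ωT=1.871888, cosh=3.327196, sinh=3.173363; start (x,ẋ)=(0.070620, 0.016989) → end (x,ẋ)=(-0.409474, -1.940759)

1 0.5470 0.0706 0.0170
2 1.1840 -0.4095 -1.9408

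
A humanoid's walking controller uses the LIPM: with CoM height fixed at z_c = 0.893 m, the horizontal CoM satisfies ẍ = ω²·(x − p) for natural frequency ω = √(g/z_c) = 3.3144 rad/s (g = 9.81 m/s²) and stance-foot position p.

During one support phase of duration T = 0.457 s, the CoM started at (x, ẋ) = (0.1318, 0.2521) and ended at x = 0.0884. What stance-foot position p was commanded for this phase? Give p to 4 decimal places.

ωT = 3.3144·0.457 = 1.514681; cosh(ωT) = 2.383924, sinh(ωT) = 2.164045
x(T) = p + (x₀−p)·cosh(ωT) + (ẋ₀/ω)·sinh(ωT) ⇒ p·(1 − cosh) = x(T) − x₀·cosh − (ẋ₀/ω)·sinh
numerator   = 0.0884 − (0.1318)·2.383924 − (0.2521/3.3144)·2.164045 = -0.390403
denominator = 1 − 2.383924 = -1.383924
p = -0.390403 / -1.383924 = 0.2821

p = 0.2821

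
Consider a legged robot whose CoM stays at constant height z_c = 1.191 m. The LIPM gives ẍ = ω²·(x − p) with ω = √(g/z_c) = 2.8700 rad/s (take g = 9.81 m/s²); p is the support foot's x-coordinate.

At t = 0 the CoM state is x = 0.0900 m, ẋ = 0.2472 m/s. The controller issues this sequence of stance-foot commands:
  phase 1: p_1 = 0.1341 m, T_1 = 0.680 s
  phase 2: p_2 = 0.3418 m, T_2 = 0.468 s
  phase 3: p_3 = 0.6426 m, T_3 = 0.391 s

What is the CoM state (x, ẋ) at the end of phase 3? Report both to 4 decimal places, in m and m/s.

x = 0.6410, ẋ = 0.3318

phase 1: p=0.1341, T=0.680, ωT=1.951600, cosh=3.590995, sinh=3.448948; start (x,ẋ)=(0.090000, 0.247200) → end (x,ẋ)=(0.272803, 0.451171)
phase 2: p=0.3418, T=0.468, ωT=1.343160, cosh=2.046075, sinh=1.785056; start (x,ẋ)=(0.272803, 0.451171) → end (x,ẋ)=(0.481243, 0.569652)
phase 3: p=0.6426, T=0.391, ωT=1.122170, cosh=1.698542, sinh=1.372970; start (x,ẋ)=(0.481243, 0.569652) → end (x,ẋ)=(0.641042, 0.331761)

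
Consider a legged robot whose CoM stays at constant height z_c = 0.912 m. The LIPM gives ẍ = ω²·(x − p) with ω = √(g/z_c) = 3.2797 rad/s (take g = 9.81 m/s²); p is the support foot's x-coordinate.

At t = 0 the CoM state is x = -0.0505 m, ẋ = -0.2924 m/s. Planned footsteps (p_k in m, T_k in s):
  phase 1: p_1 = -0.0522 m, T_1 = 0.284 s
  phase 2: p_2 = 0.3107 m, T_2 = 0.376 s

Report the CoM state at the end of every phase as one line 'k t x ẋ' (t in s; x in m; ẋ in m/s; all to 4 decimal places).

1 0.2840 -0.1453 -0.4227
2 0.6600 -0.7406 -3.1354

phase 1: p=-0.0522, T=0.284, ωT=0.931435, cosh=1.466068, sinh=1.072080; start (x,ẋ)=(-0.050500, -0.292400) → end (x,ẋ)=(-0.145288, -0.422701)
phase 2: p=0.3107, T=0.376, ωT=1.233167, cosh=1.861725, sinh=1.570357; start (x,ẋ)=(-0.145288, -0.422701) → end (x,ẋ)=(-0.740619, -3.135430)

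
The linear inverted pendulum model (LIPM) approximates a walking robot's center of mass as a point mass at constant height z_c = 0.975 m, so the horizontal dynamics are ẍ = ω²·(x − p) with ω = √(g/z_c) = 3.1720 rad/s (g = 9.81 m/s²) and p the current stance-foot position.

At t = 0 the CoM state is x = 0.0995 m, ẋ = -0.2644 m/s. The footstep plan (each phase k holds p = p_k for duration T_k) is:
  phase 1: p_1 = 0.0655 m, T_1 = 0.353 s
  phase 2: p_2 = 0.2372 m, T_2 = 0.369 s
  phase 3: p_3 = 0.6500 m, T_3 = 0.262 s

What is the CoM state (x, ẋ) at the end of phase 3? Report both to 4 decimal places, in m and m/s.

x = -1.1176, ẋ = -4.9794

phase 1: p=0.0655, T=0.353, ωT=1.119716, cosh=1.695178, sinh=1.368806; start (x,ẋ)=(0.099500, -0.264400) → end (x,ẋ)=(0.009040, -0.300582)
phase 2: p=0.2372, T=0.369, ωT=1.170468, cosh=1.766861, sinh=1.456640; start (x,ẋ)=(0.009040, -0.300582) → end (x,ẋ)=(-0.303960, -1.585291)
phase 3: p=0.6500, T=0.262, ωT=0.831064, cosh=1.365673, sinh=0.930087; start (x,ẋ)=(-0.303960, -1.585291) → end (x,ẋ)=(-1.117632, -4.979395)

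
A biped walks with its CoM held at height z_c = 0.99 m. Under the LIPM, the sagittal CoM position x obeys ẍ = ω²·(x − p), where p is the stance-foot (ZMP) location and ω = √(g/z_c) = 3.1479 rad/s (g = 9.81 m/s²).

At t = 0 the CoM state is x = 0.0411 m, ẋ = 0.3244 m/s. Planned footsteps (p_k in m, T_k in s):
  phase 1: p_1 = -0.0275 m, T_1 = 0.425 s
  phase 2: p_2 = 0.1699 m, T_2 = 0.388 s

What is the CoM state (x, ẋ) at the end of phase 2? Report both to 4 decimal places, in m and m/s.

x = 0.9141, ẋ = 2.5342

phase 1: p=-0.0275, T=0.425, ωT=1.337857, cosh=2.036639, sinh=1.774231; start (x,ẋ)=(0.041100, 0.324400) → end (x,ẋ)=(0.295053, 1.043824)
phase 2: p=0.1699, T=0.388, ωT=1.221385, cosh=1.843352, sinh=1.548531; start (x,ẋ)=(0.295053, 1.043824) → end (x,ẋ)=(0.914084, 2.534208)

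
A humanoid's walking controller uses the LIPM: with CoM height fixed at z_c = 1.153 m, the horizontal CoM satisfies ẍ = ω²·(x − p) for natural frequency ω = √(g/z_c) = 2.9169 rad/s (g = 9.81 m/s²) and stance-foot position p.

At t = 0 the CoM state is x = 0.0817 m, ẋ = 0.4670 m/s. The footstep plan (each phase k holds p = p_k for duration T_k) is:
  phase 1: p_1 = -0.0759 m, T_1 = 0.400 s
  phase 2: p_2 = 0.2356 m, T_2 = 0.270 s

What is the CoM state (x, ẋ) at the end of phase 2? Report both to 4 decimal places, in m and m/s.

x = 0.9436, ẋ = 2.4795

phase 1: p=-0.0759, T=0.400, ωT=1.166760, cosh=1.761472, sinh=1.450098; start (x,ẋ)=(0.081700, 0.467000) → end (x,ẋ)=(0.433871, 1.489223)
phase 2: p=0.2356, T=0.270, ωT=0.787563, cosh=1.326493, sinh=0.871541; start (x,ẋ)=(0.433871, 1.489223) → end (x,ẋ)=(0.943570, 2.479486)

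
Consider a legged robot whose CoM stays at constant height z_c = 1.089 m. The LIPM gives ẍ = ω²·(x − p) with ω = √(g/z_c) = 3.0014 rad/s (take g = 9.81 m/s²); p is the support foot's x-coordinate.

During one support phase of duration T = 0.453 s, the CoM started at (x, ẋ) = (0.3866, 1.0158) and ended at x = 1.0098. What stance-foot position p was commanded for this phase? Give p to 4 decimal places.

p = 0.3796

ωT = 3.0014·0.453 = 1.359634; cosh(ωT) = 2.075762, sinh(ωT) = 1.819007
x(T) = p + (x₀−p)·cosh(ωT) + (ẋ₀/ω)·sinh(ωT) ⇒ p·(1 − cosh) = x(T) − x₀·cosh − (ẋ₀/ω)·sinh
numerator   = 1.0098 − (0.3866)·2.075762 − (1.0158/3.0014)·1.819007 = -0.408318
denominator = 1 − 2.075762 = -1.075762
p = -0.408318 / -1.075762 = 0.3796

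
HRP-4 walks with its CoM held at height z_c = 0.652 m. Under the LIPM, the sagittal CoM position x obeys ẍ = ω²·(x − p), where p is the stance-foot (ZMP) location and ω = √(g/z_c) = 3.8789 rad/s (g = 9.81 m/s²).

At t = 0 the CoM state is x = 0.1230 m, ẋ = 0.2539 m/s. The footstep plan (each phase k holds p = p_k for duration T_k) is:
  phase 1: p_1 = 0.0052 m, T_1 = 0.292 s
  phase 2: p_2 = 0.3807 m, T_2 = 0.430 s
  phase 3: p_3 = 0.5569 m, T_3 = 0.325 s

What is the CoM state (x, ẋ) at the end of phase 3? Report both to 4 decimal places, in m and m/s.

phase 1: p=0.0052, T=0.292, ωT=1.132639, cosh=1.713009, sinh=1.390827; start (x,ẋ)=(0.123000, 0.253900) → end (x,ẋ)=(0.298031, 1.070450)
phase 2: p=0.3807, T=0.430, ωT=1.667927, cosh=2.744902, sinh=2.556265; start (x,ẋ)=(0.298031, 1.070450) → end (x,ẋ)=(0.859228, 2.118580)
phase 3: p=0.5569, T=0.325, ωT=1.260642, cosh=1.905580, sinh=1.622108; start (x,ẋ)=(0.859228, 2.118580) → end (x,ẋ)=(2.018975, 5.939371)

x = 2.0190, ẋ = 5.9394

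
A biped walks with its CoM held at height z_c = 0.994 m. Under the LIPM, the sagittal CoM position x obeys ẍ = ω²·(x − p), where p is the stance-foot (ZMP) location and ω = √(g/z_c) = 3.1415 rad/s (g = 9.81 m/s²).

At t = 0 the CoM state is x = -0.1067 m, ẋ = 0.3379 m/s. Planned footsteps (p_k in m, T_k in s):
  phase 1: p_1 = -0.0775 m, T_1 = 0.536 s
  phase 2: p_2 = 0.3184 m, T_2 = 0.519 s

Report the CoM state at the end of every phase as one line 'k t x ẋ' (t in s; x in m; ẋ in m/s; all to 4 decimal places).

1 0.5360 0.1208 0.7028
2 1.0550 0.3439 0.3395

phase 1: p=-0.0775, T=0.536, ωT=1.683844, cosh=2.785940, sinh=2.600281; start (x,ẋ)=(-0.106700, 0.337900) → end (x,ẋ)=(0.120837, 0.702841)
phase 2: p=0.3184, T=0.519, ωT=1.630439, cosh=2.650978, sinh=2.455135; start (x,ẋ)=(0.120837, 0.702841) → end (x,ẋ)=(0.343946, 0.339450)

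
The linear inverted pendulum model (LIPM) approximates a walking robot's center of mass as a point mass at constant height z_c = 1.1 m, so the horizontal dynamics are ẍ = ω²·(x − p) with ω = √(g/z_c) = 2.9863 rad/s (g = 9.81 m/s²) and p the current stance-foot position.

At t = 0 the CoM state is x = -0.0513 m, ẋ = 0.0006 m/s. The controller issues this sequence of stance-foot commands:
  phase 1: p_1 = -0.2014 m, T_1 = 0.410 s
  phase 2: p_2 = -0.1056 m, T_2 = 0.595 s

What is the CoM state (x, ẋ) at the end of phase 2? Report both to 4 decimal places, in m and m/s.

x = 1.1182, ẋ = 3.6807

phase 1: p=-0.2014, T=0.410, ωT=1.224383, cosh=1.848003, sinh=1.554064; start (x,ẋ)=(-0.051300, 0.000600) → end (x,ẋ)=(0.076297, 0.697708)
phase 2: p=-0.1056, T=0.595, ωT=1.776848, cosh=3.040184, sinh=2.871014; start (x,ẋ)=(0.076297, 0.697708) → end (x,ẋ)=(1.118175, 3.680696)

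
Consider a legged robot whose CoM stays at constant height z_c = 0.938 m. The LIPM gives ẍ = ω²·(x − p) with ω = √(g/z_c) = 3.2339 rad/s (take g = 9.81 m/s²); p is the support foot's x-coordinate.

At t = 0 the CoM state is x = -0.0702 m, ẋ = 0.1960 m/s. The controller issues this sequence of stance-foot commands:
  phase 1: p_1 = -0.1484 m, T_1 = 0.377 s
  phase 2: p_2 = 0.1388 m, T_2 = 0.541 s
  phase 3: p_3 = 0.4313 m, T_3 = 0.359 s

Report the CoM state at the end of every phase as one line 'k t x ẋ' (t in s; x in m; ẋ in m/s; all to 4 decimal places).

phase 1: p=-0.1484, T=0.377, ωT=1.219180, cosh=1.839942, sinh=1.544470; start (x,ẋ)=(-0.070200, 0.196000) → end (x,ẋ)=(0.089091, 0.751211)
phase 2: p=0.1388, T=0.541, ωT=1.749540, cosh=2.962905, sinh=2.789051; start (x,ẋ)=(0.089091, 0.751211) → end (x,ẋ)=(0.639392, 1.777413)
phase 3: p=0.4313, T=0.359, ωT=1.160970, cosh=1.753106, sinh=1.439924; start (x,ẋ)=(0.639392, 1.777413) → end (x,ẋ)=(1.587517, 4.084988)

1 0.3770 0.0891 0.7512
2 0.9180 0.6394 1.7774
3 1.2770 1.5875 4.0850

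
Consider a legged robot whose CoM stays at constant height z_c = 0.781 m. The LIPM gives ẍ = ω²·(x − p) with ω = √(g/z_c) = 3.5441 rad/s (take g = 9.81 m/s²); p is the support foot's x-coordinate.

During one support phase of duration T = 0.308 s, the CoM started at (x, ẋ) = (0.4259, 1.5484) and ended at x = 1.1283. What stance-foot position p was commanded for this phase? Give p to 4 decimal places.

p = 0.2358

ωT = 3.5441·0.308 = 1.091583; cosh(ωT) = 1.657335, sinh(ωT) = 1.321650
x(T) = p + (x₀−p)·cosh(ωT) + (ẋ₀/ω)·sinh(ωT) ⇒ p·(1 − cosh) = x(T) − x₀·cosh − (ẋ₀/ω)·sinh
numerator   = 1.1283 − (0.4259)·1.657335 − (1.5484/3.5441)·1.321650 = -0.154982
denominator = 1 − 1.657335 = -0.657335
p = -0.154982 / -0.657335 = 0.2358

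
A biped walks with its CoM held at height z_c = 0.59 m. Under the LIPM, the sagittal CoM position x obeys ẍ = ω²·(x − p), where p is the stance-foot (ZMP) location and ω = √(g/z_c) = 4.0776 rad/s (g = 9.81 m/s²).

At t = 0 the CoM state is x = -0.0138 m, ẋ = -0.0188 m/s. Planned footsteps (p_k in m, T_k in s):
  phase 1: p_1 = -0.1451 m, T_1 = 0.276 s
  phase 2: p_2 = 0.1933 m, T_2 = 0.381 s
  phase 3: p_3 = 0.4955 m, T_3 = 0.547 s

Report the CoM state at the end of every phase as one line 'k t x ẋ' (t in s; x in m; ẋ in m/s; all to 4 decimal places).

phase 1: p=-0.1451, T=0.276, ωT=1.125418, cosh=1.703010, sinh=1.378493; start (x,ẋ)=(-0.013800, -0.018800) → end (x,ẋ)=(0.072150, 0.706013)
phase 2: p=0.1933, T=0.381, ωT=1.553566, cosh=2.469896, sinh=2.258403; start (x,ẋ)=(0.072150, 0.706013) → end (x,ẋ)=(0.285101, 0.628122)
phase 3: p=0.4955, T=0.547, ωT=2.230447, cosh=4.705753, sinh=4.598273; start (x,ẋ)=(0.285101, 0.628122) → end (x,ẋ)=(0.213741, -0.989178)

1 0.2760 0.0721 0.7060
2 0.6570 0.2851 0.6281
3 1.2040 0.2137 -0.9892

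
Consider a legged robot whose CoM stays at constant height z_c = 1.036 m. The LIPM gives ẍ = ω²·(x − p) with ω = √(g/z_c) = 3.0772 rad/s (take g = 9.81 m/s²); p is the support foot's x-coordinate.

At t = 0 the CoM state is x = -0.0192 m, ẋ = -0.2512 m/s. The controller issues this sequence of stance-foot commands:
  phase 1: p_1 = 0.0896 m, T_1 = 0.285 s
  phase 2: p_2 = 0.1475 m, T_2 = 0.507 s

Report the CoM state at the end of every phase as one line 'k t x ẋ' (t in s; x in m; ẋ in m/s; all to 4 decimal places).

1 0.2850 -0.1449 -0.6869
2 0.7920 -1.0869 -3.7536

phase 1: p=0.0896, T=0.285, ωT=0.877002, cosh=1.409855, sinh=0.993827; start (x,ẋ)=(-0.019200, -0.251200) → end (x,ẋ)=(-0.144921, -0.686888)
phase 2: p=0.1475, T=0.507, ωT=1.560140, cosh=2.484798, sinh=2.274691; start (x,ẋ)=(-0.144921, -0.686888) → end (x,ẋ)=(-1.086861, -3.753633)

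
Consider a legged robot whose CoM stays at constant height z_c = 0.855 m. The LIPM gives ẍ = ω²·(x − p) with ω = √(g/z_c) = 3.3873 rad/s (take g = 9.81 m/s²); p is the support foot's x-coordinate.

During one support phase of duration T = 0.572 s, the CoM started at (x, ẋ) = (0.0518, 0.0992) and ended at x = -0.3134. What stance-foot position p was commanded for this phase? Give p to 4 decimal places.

ωT = 3.3873·0.572 = 1.937536; cosh(ωT) = 3.542841, sinh(ωT) = 3.398782
x(T) = p + (x₀−p)·cosh(ωT) + (ẋ₀/ω)·sinh(ωT) ⇒ p·(1 − cosh) = x(T) − x₀·cosh − (ẋ₀/ω)·sinh
numerator   = -0.3134 − (0.0518)·3.542841 − (0.0992/3.3873)·3.398782 = -0.596455
denominator = 1 − 3.542841 = -2.542841
p = -0.596455 / -2.542841 = 0.2346

p = 0.2346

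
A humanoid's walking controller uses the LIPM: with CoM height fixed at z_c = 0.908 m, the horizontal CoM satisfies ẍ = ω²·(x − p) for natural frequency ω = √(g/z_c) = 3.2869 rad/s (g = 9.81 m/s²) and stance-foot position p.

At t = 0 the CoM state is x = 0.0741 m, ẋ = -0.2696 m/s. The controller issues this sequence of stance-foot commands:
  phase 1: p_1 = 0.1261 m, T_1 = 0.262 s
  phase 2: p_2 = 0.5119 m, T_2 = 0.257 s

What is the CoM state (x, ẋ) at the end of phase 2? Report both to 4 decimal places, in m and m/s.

phase 1: p=0.1261, T=0.262, ωT=0.861168, cosh=1.394295, sinh=0.971627; start (x,ẋ)=(0.074100, -0.269600) → end (x,ẋ)=(-0.026099, -0.541971)
phase 2: p=0.5119, T=0.257, ωT=0.844733, cosh=1.378514, sinh=0.948843; start (x,ẋ)=(-0.026099, -0.541971) → end (x,ẋ)=(-0.386192, -2.424999)

x = -0.3862, ẋ = -2.4250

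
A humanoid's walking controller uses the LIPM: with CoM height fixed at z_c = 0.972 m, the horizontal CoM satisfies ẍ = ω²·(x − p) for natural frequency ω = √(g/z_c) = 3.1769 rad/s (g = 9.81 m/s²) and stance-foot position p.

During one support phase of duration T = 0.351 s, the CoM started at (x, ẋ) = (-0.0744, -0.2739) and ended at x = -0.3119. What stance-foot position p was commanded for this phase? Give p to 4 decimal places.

ωT = 3.1769·0.351 = 1.115092; cosh(ωT) = 1.688867, sinh(ωT) = 1.360982
x(T) = p + (x₀−p)·cosh(ωT) + (ẋ₀/ω)·sinh(ωT) ⇒ p·(1 − cosh) = x(T) − x₀·cosh − (ẋ₀/ω)·sinh
numerator   = -0.3119 − (-0.0744)·1.688867 − (-0.2739/3.1769)·1.360982 = -0.068910
denominator = 1 − 1.688867 = -0.688867
p = -0.068910 / -0.688867 = 0.1000

p = 0.1000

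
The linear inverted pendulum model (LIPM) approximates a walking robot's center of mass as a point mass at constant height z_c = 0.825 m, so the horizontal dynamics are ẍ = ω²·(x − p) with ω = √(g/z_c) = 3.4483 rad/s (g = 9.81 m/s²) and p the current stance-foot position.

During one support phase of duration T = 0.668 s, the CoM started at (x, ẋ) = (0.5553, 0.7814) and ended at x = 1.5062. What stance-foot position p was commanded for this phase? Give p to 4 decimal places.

ωT = 3.4483·0.668 = 2.303464; cosh(ωT) = 5.054355, sinh(ωT) = 4.954442
x(T) = p + (x₀−p)·cosh(ωT) + (ẋ₀/ω)·sinh(ωT) ⇒ p·(1 − cosh) = x(T) − x₀·cosh − (ẋ₀/ω)·sinh
numerator   = 1.5062 − (0.5553)·5.054355 − (0.7814/3.4483)·4.954442 = -2.423182
denominator = 1 − 5.054355 = -4.054355
p = -2.423182 / -4.054355 = 0.5977

p = 0.5977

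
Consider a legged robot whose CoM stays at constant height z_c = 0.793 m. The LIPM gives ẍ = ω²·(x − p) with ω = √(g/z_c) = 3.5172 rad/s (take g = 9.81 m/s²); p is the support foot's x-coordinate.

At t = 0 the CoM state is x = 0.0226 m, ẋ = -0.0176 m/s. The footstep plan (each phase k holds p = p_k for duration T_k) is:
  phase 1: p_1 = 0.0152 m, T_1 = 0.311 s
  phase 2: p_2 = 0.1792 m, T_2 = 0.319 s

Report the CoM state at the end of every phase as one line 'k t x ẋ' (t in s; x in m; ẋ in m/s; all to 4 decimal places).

phase 1: p=0.0152, T=0.311, ωT=1.093849, cosh=1.660335, sinh=1.325410; start (x,ẋ)=(0.022600, -0.017600) → end (x,ẋ)=(0.020854, 0.005275)
phase 2: p=0.1792, T=0.319, ωT=1.121987, cosh=1.698291, sinh=1.372659; start (x,ẋ)=(0.020854, 0.005275) → end (x,ẋ)=(-0.087659, -0.755522)

1 0.3110 0.0209 0.0053
2 0.6300 -0.0877 -0.7555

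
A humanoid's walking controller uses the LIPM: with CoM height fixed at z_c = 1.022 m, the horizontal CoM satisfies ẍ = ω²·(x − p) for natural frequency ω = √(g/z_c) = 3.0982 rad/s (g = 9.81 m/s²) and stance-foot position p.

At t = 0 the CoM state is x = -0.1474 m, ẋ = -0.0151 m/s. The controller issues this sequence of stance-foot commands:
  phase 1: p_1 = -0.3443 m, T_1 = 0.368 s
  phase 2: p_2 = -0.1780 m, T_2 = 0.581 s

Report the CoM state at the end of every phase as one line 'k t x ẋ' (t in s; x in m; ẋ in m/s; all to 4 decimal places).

1 0.3680 -0.0118 0.8303
2 0.9490 1.1271 4.0954

phase 1: p=-0.3443, T=0.368, ωT=1.140138, cosh=1.723487, sinh=1.403712; start (x,ẋ)=(-0.147400, -0.015100) → end (x,ẋ)=(-0.011787, 0.830289)
phase 2: p=-0.1780, T=0.581, ωT=1.800054, cosh=3.107633, sinh=2.942343; start (x,ẋ)=(-0.011787, 0.830289) → end (x,ẋ)=(1.127051, 4.095428)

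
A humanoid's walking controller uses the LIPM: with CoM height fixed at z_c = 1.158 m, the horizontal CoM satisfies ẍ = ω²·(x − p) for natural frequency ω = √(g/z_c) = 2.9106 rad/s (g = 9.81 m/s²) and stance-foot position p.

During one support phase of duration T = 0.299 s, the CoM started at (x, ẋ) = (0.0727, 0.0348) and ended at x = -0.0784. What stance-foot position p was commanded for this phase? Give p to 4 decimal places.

p = 0.4766

ωT = 2.9106·0.299 = 0.870269; cosh(ωT) = 1.403196, sinh(ωT) = 0.984358
x(T) = p + (x₀−p)·cosh(ωT) + (ẋ₀/ω)·sinh(ωT) ⇒ p·(1 − cosh) = x(T) − x₀·cosh − (ẋ₀/ω)·sinh
numerator   = -0.0784 − (0.0727)·1.403196 − (0.0348/2.9106)·0.984358 = -0.192182
denominator = 1 − 1.403196 = -0.403196
p = -0.192182 / -0.403196 = 0.4766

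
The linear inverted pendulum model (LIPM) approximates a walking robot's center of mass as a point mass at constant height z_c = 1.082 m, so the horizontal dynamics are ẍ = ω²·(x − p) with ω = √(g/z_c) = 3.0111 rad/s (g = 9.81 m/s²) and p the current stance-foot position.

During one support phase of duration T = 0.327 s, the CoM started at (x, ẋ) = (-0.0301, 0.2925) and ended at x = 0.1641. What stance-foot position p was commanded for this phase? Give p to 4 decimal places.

ωT = 3.0111·0.327 = 0.984630; cosh(ωT) = 1.525199, sinh(ωT) = 1.151621
x(T) = p + (x₀−p)·cosh(ωT) + (ẋ₀/ω)·sinh(ωT) ⇒ p·(1 − cosh) = x(T) − x₀·cosh − (ẋ₀/ω)·sinh
numerator   = 0.1641 − (-0.0301)·1.525199 − (0.2925/3.0111)·1.151621 = 0.098139
denominator = 1 − 1.525199 = -0.525199
p = 0.098139 / -0.525199 = -0.1869

p = -0.1869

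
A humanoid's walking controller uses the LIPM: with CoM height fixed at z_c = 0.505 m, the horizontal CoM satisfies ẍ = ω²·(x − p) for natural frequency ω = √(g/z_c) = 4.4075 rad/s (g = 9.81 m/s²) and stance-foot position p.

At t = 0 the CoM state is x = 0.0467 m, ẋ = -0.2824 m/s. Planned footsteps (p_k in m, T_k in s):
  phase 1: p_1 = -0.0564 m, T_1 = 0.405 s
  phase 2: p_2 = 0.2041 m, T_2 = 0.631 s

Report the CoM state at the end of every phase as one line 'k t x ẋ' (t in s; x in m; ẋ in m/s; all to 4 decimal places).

1 0.4050 0.0739 0.4508
2 1.0360 -0.0283 -0.9606

phase 1: p=-0.0564, T=0.405, ωT=1.785038, cosh=3.063797, sinh=2.896006; start (x,ẋ)=(0.046700, -0.282400) → end (x,ẋ)=(0.073923, 0.450767)
phase 2: p=0.2041, T=0.631, ωT=2.781133, cosh=8.099627, sinh=8.037659; start (x,ẋ)=(0.073923, 0.450767) → end (x,ẋ)=(-0.028253, -0.960607)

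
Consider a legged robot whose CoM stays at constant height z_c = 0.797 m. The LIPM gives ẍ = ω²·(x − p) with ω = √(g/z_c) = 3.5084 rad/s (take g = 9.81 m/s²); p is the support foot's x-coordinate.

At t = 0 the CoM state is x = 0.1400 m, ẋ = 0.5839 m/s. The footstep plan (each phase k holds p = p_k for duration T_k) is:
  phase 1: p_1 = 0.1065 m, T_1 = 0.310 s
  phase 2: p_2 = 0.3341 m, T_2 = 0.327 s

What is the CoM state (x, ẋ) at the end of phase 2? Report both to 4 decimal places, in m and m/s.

x = 0.8666, ẋ = 2.1717

phase 1: p=0.1065, T=0.310, ωT=1.087604, cosh=1.652090, sinh=1.315067; start (x,ẋ)=(0.140000, 0.583900) → end (x,ẋ)=(0.380710, 1.119217)
phase 2: p=0.3341, T=0.327, ωT=1.147247, cosh=1.733510, sinh=1.416000; start (x,ẋ)=(0.380710, 1.119217) → end (x,ẋ)=(0.866619, 2.171729)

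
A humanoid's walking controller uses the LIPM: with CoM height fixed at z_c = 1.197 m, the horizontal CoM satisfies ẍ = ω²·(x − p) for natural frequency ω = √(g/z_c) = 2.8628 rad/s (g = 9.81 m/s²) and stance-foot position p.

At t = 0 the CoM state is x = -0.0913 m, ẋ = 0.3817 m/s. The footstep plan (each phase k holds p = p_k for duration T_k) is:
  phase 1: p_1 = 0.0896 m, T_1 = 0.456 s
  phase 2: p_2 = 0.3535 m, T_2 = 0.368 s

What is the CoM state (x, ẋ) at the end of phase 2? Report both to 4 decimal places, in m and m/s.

x = -0.3374, ẋ = -1.6294

phase 1: p=0.0896, T=0.456, ωT=1.305437, cosh=1.980177, sinh=1.709123; start (x,ẋ)=(-0.091300, 0.381700) → end (x,ẋ)=(-0.040735, -0.129288)
phase 2: p=0.3535, T=0.368, ωT=1.053510, cosh=1.608206, sinh=1.259494; start (x,ẋ)=(-0.040735, -0.129288) → end (x,ẋ)=(-0.337391, -1.629407)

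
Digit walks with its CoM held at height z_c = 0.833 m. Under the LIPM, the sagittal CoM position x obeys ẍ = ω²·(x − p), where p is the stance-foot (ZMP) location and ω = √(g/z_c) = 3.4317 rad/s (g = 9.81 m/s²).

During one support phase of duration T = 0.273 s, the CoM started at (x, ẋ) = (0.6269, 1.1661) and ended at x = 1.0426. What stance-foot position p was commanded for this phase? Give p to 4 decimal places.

ωT = 3.4317·0.273 = 0.936854; cosh(ωT) = 1.471900, sinh(ωT) = 1.080041
x(T) = p + (x₀−p)·cosh(ωT) + (ẋ₀/ω)·sinh(ωT) ⇒ p·(1 − cosh) = x(T) − x₀·cosh − (ẋ₀/ω)·sinh
numerator   = 1.0426 − (0.6269)·1.471900 − (1.1661/3.4317)·1.080041 = -0.247134
denominator = 1 − 1.471900 = -0.471900
p = -0.247134 / -0.471900 = 0.5237

p = 0.5237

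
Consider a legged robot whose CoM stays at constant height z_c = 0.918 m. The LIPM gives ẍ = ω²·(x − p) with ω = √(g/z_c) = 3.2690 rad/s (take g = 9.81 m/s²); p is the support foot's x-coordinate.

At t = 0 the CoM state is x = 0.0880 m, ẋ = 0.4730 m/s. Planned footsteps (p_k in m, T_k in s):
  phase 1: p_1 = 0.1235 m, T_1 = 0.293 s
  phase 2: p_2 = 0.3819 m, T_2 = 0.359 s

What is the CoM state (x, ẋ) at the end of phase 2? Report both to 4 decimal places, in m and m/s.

x = 0.3735, ẋ = 0.3038

phase 1: p=0.1235, T=0.293, ωT=0.957817, cosh=1.494866, sinh=1.111136; start (x,ẋ)=(0.088000, 0.473000) → end (x,ẋ)=(0.231205, 0.578125)
phase 2: p=0.3819, T=0.359, ωT=1.173571, cosh=1.771390, sinh=1.462129; start (x,ẋ)=(0.231205, 0.578125) → end (x,ẋ)=(0.373540, 0.303809)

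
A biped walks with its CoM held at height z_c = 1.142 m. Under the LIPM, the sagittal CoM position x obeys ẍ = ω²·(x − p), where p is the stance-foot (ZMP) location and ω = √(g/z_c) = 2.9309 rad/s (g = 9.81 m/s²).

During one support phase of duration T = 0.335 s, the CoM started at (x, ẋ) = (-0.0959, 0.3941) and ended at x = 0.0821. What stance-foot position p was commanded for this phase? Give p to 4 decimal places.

ωT = 2.9309·0.335 = 0.981851; cosh(ωT) = 1.522005, sinh(ωT) = 1.147389
x(T) = p + (x₀−p)·cosh(ωT) + (ẋ₀/ω)·sinh(ωT) ⇒ p·(1 − cosh) = x(T) − x₀·cosh − (ẋ₀/ω)·sinh
numerator   = 0.0821 − (-0.0959)·1.522005 − (0.3941/2.9309)·1.147389 = 0.073778
denominator = 1 − 1.522005 = -0.522005
p = 0.073778 / -0.522005 = -0.1413

p = -0.1413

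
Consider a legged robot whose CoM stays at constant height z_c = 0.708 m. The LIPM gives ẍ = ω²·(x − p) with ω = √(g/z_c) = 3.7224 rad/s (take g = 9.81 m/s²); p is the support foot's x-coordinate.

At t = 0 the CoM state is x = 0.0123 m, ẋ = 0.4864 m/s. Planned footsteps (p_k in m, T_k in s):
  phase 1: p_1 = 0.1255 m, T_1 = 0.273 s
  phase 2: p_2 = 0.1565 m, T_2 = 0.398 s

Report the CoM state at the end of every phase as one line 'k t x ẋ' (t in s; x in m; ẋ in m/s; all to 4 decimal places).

phase 1: p=0.1255, T=0.273, ωT=1.016215, cosh=1.562340, sinh=1.200378; start (x,ẋ)=(0.012300, 0.486400) → end (x,ẋ)=(0.105495, 0.254112)
phase 2: p=0.1565, T=0.398, ωT=1.481515, cosh=2.313450, sinh=2.086157; start (x,ẋ)=(0.105495, 0.254112) → end (x,ẋ)=(0.180914, 0.191792)

1 0.2730 0.1055 0.2541
2 0.6710 0.1809 0.1918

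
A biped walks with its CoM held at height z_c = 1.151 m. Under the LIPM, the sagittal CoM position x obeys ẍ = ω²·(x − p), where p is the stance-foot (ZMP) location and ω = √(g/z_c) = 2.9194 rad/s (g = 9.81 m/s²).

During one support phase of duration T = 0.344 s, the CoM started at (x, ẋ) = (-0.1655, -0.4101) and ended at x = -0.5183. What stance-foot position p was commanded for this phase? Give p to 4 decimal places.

ωT = 2.9194·0.344 = 1.004274; cosh(ωT) = 1.548117, sinh(ωT) = 1.181806
x(T) = p + (x₀−p)·cosh(ωT) + (ẋ₀/ω)·sinh(ωT) ⇒ p·(1 − cosh) = x(T) − x₀·cosh − (ẋ₀/ω)·sinh
numerator   = -0.5183 − (-0.1655)·1.548117 − (-0.4101/2.9194)·1.181806 = -0.096073
denominator = 1 − 1.548117 = -0.548117
p = -0.096073 / -0.548117 = 0.1753

p = 0.1753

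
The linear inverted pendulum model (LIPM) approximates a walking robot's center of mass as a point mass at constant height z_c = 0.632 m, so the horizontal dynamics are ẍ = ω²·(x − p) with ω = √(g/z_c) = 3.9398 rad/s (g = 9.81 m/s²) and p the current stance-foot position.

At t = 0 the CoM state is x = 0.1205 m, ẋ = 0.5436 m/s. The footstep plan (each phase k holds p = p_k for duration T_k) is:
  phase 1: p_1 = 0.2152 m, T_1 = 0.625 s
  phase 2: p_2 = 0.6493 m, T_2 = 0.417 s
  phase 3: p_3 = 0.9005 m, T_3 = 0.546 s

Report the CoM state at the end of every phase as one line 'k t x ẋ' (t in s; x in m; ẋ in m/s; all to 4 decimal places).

1 0.6250 0.4592 1.0393
2 1.0420 0.7958 0.9230
3 1.5880 1.4376 2.2714

phase 1: p=0.2152, T=0.625, ωT=2.462375, cosh=5.908938, sinh=5.823706; start (x,ẋ)=(0.120500, 0.543600) → end (x,ẋ)=(0.459158, 1.039280)
phase 2: p=0.6493, T=0.417, ωT=1.642897, cosh=2.681771, sinh=2.488352; start (x,ẋ)=(0.459158, 1.039280) → end (x,ẋ)=(0.795786, 0.923036)
phase 3: p=0.9005, T=0.546, ωT=2.151131, cosh=4.355462, sinh=4.239110; start (x,ẋ)=(0.795786, 0.923036) → end (x,ẋ)=(1.437581, 2.271391)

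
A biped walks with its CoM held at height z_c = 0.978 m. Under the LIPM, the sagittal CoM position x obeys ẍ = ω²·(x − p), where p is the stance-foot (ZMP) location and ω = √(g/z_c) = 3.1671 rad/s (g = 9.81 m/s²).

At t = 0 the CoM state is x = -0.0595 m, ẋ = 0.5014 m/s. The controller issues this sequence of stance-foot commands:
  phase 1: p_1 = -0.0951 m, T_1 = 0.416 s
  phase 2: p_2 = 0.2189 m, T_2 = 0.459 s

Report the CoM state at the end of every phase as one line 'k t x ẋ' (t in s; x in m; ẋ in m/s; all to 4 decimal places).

1 0.4160 0.2505 1.1987
2 0.8750 1.0558 2.9072

phase 1: p=-0.0951, T=0.416, ωT=1.317514, cosh=2.000963, sinh=1.733162; start (x,ẋ)=(-0.059500, 0.501400) → end (x,ẋ)=(0.250520, 1.198695)
phase 2: p=0.2189, T=0.459, ωT=1.453699, cosh=2.256308, sinh=2.022604; start (x,ẋ)=(0.250520, 1.198695) → end (x,ẋ)=(1.055767, 2.907177)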